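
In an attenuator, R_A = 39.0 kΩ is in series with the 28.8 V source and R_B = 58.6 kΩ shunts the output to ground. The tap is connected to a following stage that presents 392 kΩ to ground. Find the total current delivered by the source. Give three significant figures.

R_B‖R_L = 50.98 kΩ, so the source sees R_A + R_B‖R_L = 89.98 kΩ.
I = 28.8 V / 89.98 kΩ = 0.320 mA.

I ≈ 0.320 mA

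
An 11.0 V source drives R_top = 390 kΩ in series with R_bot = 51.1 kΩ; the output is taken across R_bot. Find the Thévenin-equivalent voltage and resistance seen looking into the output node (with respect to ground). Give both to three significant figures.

V_th is the open-circuit tap voltage: 11.0 × 51.1/(390 + 51.1) = 1.27 V.
With the supply zeroed, R_top and R_bot appear in parallel from the tap: R_th = R_top‖R_bot = (390 × 51.1)/441.1 = 45.2 kΩ.

V_th = 1.27 V, R_th = 45.2 kΩ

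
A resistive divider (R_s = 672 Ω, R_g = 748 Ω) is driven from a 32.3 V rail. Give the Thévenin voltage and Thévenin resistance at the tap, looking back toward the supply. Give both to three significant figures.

V_th is the open-circuit tap voltage: 32.3 × 748/(672 + 748) = 17.0 V.
With the supply zeroed, R_s and R_g appear in parallel from the tap: R_th = R_s‖R_g = (672 × 748)/1420 = 354 Ω.

V_th = 17.0 V, R_th = 354 Ω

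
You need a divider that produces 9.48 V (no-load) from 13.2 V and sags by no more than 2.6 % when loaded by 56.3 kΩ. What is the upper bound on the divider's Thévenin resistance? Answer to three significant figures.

R_th ≤ 1.50 kΩ

Loading drop = R_th/(R_th + R_L) ≤ 0.0260, so R_th ≤ R_L · ε/(1−ε) = 56.3 kΩ × 0.0260/0.9740 = 1.50 kΩ.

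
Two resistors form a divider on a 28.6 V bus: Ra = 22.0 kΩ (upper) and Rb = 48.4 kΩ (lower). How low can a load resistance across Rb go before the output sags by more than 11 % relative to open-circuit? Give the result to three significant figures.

R_L(min) ≈ 122 kΩ

Output resistance R_th = Ra‖Rb = (22.0 × 48.4)/70.40 = 15.12 kΩ.
The fractional drop is R_th/(R_th + R_L); requiring this ≤ 0.110 gives R_L ≥ R_th(1/0.110 − 1) = 15.12 × 8.091 = 122 kΩ.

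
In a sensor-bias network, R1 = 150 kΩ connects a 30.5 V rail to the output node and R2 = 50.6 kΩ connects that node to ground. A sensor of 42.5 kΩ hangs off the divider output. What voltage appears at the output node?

V_out ≈ 4.07 V

The load sits in parallel with R2: R2‖R_L = (50.6 × 42.5) / (50.6 + 42.5) = 23.10 kΩ.
V_out = 30.5 × 23.10 / (150 + 23.10) = 30.5 × 23.10/173.1 = 4.07 V.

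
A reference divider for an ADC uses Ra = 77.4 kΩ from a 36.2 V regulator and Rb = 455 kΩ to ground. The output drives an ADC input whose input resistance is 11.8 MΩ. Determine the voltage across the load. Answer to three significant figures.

V_out ≈ 30.8 V

The load sits in parallel with Rb: Rb‖R_L = (455 × 11800) / (455 + 11800) = 438.1 kΩ.
V_out = 36.2 × 438.1 / (77.4 + 438.1) = 36.2 × 438.1/515.5 = 30.8 V.
(Unloaded it would have been 30.9 V.)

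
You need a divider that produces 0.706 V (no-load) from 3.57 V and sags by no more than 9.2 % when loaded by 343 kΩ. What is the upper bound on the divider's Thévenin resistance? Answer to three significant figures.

Loading drop = R_th/(R_th + R_L) ≤ 0.0920, so R_th ≤ R_L · ε/(1−ε) = 343 kΩ × 0.0920/0.9080 = 34.8 kΩ.
(Any R1, R2 with R2/(R1+R2) = 0.198 and R1‖R2 ≤ 34.8 kΩ will meet the spec.)

R_th ≤ 34.8 kΩ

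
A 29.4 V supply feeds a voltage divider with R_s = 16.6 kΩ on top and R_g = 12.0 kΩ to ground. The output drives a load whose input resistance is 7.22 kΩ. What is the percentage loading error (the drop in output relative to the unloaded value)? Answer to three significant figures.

49.1 %

Unloaded V = 29.4 × 12.0/28.60 = 12.34 V.
Loaded: R_g‖R_L = 4.508 kΩ, giving V = 29.4 × 4.508/21.11 = 6.279 V.
Drop = (12.34 − 6.279) / 12.34 = 49.1 %.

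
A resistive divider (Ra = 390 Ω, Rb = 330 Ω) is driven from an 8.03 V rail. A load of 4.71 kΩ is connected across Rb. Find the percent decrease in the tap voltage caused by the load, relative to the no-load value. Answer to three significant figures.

The divider's output (Thévenin) resistance is Ra‖Rb = 178.8 Ω.
Fractional drop under load = R_th/(R_th + R_L) = 178.8 / (178.8 + 4710) = 0.03656.
So the output falls by 3.66 %.

3.66 %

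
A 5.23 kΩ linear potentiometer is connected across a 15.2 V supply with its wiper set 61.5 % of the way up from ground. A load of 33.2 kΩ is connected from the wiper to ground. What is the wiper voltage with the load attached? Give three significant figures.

The wiper splits the pot into (1−α)R = 2.014 kΩ above and αR = 3.216 kΩ below.
Lower section ‖ load = 2.932 kΩ.
V_wiper = 15.2 × 2.932/(2.014 + 2.932) = 9.01 V.

V ≈ 9.01 V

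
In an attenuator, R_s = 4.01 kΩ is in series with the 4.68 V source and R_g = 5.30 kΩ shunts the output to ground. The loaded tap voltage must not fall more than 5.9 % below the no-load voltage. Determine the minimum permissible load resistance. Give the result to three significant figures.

Output resistance R_th = R_s‖R_g = (4.01 × 5.30)/9.310 = 2.283 kΩ.
The fractional drop is R_th/(R_th + R_L); requiring this ≤ 0.0590 gives R_L ≥ R_th(1/0.0590 − 1) = 2.283 × 15.95 = 36.4 kΩ.

R_L(min) ≈ 36.4 kΩ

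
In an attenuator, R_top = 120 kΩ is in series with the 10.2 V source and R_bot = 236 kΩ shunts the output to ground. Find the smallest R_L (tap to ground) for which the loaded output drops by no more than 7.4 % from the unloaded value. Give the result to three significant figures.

Output resistance R_th = R_top‖R_bot = (120 × 236)/356.0 = 79.55 kΩ.
The fractional drop is R_th/(R_th + R_L); requiring this ≤ 0.0740 gives R_L ≥ R_th(1/0.0740 − 1) = 79.55 × 12.51 = 995 kΩ.

R_L(min) ≈ 995 kΩ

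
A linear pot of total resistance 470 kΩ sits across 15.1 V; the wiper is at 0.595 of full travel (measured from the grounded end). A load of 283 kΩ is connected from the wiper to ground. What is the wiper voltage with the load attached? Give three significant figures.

The wiper splits the pot into (1−α)R = 190.3 kΩ above and αR = 279.6 kΩ below.
Lower section ‖ load = 140.7 kΩ.
V_wiper = 15.1 × 140.7/(190.3 + 140.7) = 6.42 V.

V ≈ 6.42 V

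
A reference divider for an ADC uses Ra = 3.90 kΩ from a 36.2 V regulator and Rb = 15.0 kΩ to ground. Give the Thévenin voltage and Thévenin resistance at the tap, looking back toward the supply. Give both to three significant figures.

V_th is the open-circuit tap voltage: 36.2 × 15.0/(3.90 + 15.0) = 28.7 V.
With the supply zeroed, Ra and Rb appear in parallel from the tap: R_th = Ra‖Rb = (3.90 × 15.0)/18.90 = 3.10 kΩ.

V_th = 28.7 V, R_th = 3.10 kΩ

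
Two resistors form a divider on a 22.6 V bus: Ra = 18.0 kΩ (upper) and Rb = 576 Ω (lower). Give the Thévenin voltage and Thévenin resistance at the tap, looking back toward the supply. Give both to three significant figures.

V_th = 0.701 V, R_th = 558 Ω

V_th is the open-circuit tap voltage: 22.6 × 576/(18000 + 576) = 0.701 V.
With the supply zeroed, Ra and Rb appear in parallel from the tap: R_th = Ra‖Rb = (18000 × 576)/18580 = 558 Ω.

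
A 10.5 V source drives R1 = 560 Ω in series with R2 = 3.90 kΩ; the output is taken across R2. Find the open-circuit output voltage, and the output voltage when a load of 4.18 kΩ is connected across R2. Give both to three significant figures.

Open-circuit: V = 10.5 × 3900/(560 + 3900) = 9.18 V.
With the load, R2 becomes R2‖R_L = 2018 Ω, so V = 10.5 × 2018/2578 = 8.22 V.

Unloaded: 9.18 V; loaded: 8.22 V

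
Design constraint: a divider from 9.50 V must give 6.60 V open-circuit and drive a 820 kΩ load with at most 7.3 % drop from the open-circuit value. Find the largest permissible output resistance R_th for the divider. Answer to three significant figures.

Loading drop = R_th/(R_th + R_L) ≤ 0.0730, so R_th ≤ R_L · ε/(1−ε) = 820 kΩ × 0.0730/0.9270 = 64.6 kΩ.
(Any R1, R2 with R2/(R1+R2) = 0.695 and R1‖R2 ≤ 64.6 kΩ will meet the spec.)

R_th ≤ 64.6 kΩ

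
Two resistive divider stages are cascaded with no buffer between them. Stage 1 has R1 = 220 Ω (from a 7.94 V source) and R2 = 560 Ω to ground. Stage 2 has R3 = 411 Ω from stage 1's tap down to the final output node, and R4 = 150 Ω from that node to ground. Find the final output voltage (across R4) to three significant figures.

V_out ≈ 1.19 V

Stage 2 presents R3+R4 = 561.0 Ω as a load on stage 1's tap.
Stage 1's lower leg becomes R2‖(R3+R4) = 280.2 Ω, so V_mid = 7.94 × 280.2/500.2 = 4.448 V.
Stage 2 is itself unloaded: V_out = V_mid × R4/(R3+R4) = 4.448 × 150/561.0 = 1.19 V.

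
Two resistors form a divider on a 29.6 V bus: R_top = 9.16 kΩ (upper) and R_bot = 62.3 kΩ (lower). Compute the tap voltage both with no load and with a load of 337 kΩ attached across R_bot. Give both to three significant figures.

Unloaded: 25.8 V; loaded: 25.2 V

Open-circuit: V = 29.6 × 62.3/(9.16 + 62.3) = 25.8 V.
With the load, R_bot becomes R_bot‖R_L = 52.58 kΩ, so V = 29.6 × 52.58/61.74 = 25.2 V.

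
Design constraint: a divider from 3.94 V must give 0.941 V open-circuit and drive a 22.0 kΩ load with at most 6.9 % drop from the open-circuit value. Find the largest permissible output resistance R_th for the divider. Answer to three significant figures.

R_th ≤ 1.63 kΩ

Loading drop = R_th/(R_th + R_L) ≤ 0.0690, so R_th ≤ R_L · ε/(1−ε) = 22.0 kΩ × 0.0690/0.9310 = 1.63 kΩ.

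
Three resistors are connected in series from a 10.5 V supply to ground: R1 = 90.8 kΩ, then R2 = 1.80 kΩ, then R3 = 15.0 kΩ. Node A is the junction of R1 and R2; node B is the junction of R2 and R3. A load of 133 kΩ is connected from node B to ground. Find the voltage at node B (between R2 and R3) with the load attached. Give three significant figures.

V ≈ 1.33 V

At node B, R3 is in parallel with the load: R3‖R_L = 13.48 kΩ.
Below node A the resistance is R2 + (R3‖R_L) = 15.28 kΩ, so V_A = 10.5 × 15.28/106.1 = 1.512 V.
Then V_B = V_A × (R3‖R_L)/(R2 + R3‖R_L) = 1.512 × 13.48/15.28 = 1.33 V.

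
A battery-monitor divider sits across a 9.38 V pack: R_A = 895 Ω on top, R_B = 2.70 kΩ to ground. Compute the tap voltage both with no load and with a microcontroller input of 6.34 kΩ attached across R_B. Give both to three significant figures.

Open-circuit: V = 9.38 × 2700/(895 + 2700) = 7.04 V.
With the load, R_B becomes R_B‖R_L = 1894 Ω, so V = 9.38 × 1894/2789 = 6.37 V.

Unloaded: 7.04 V; loaded: 6.37 V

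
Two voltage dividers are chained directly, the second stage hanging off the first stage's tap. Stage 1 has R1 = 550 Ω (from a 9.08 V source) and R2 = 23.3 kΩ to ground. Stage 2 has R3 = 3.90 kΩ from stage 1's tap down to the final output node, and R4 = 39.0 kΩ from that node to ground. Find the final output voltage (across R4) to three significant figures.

Stage 2 presents R3+R4 = 42900 Ω as a load on stage 1's tap.
Stage 1's lower leg becomes R2‖(R3+R4) = 15100 Ω, so V_mid = 9.08 × 15100/15650 = 8.761 V.
Stage 2 is itself unloaded: V_out = V_mid × R4/(R3+R4) = 8.761 × 39000/42900 = 7.96 V.

V_out ≈ 7.96 V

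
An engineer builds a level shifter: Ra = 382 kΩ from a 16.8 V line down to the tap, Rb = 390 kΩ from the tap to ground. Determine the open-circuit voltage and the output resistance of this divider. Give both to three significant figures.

V_th is the open-circuit tap voltage: 16.8 × 390/(382 + 390) = 8.49 V.
With the supply zeroed, Ra and Rb appear in parallel from the tap: R_th = Ra‖Rb = (382 × 390)/772.0 = 193 kΩ.

V_th = 8.49 V, R_th = 193 kΩ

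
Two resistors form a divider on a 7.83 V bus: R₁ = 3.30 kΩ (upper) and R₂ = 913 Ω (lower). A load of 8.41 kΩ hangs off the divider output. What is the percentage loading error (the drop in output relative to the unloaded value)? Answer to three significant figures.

7.84 %

The divider's output (Thévenin) resistance is R₁‖R₂ = 715.1 Ω.
Fractional drop under load = R_th/(R_th + R_L) = 715.1 / (715.1 + 8410) = 0.07837.
So the output falls by 7.84 %.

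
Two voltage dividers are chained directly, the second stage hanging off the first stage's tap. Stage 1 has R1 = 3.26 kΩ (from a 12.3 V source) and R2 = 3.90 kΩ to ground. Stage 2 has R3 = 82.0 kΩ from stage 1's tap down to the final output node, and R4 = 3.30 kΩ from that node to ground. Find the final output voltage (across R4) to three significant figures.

V_out ≈ 0.254 V

Stage 2 presents R3+R4 = 85.30 kΩ as a load on stage 1's tap.
Stage 1's lower leg becomes R2‖(R3+R4) = 3.729 kΩ, so V_mid = 12.3 × 3.729/6.989 = 6.563 V.
Stage 2 is itself unloaded: V_out = V_mid × R4/(R3+R4) = 6.563 × 3.30/85.30 = 0.254 V.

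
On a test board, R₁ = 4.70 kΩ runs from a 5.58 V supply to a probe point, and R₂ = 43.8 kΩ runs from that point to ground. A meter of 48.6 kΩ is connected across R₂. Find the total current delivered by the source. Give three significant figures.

I ≈ 0.201 mA

R₂‖R_L = 23.04 kΩ, so the source sees R₁ + R₂‖R_L = 27.74 kΩ.
I = 5.58 V / 27.74 kΩ = 0.201 mA.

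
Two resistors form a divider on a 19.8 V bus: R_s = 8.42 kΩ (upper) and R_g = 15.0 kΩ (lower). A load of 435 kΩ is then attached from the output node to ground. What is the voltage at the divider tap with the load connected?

The load sits in parallel with R_g: R_g‖R_L = (15.0 × 435) / (15.0 + 435) = 14.50 kΩ.
V_out = 19.8 × 14.50 / (8.42 + 14.50) = 19.8 × 14.50/22.92 = 12.5 V.
(Unloaded it would have been 12.7 V.)

V_out ≈ 12.5 V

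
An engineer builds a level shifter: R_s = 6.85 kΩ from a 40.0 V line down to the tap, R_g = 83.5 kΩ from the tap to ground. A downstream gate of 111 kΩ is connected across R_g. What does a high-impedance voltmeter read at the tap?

V_out ≈ 35.0 V

The load sits in parallel with R_g: R_g‖R_L = (83.5 × 111) / (83.5 + 111) = 47.65 kΩ.
V_out = 40.0 × 47.65 / (6.85 + 47.65) = 40.0 × 47.65/54.50 = 35.0 V.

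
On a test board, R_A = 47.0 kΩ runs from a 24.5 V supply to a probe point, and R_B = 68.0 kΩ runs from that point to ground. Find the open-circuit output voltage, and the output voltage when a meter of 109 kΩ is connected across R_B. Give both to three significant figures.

Unloaded: 14.5 V; loaded: 11.5 V

Open-circuit: V = 24.5 × 68.0/(47.0 + 68.0) = 14.5 V.
With the load, R_B becomes R_B‖R_L = 41.88 kΩ, so V = 24.5 × 41.88/88.88 = 11.5 V.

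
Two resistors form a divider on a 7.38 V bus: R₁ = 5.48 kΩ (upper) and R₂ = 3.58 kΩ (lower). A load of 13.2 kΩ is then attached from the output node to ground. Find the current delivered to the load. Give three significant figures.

I_L ≈ 0.190 mA

R₂‖R_L = 2.816 kΩ; V_out = 7.38 × 2.816/8.296 = 2.505 V.
I_L = V_out / R_L = 2.505 / 13.2 kΩ = 0.190 mA.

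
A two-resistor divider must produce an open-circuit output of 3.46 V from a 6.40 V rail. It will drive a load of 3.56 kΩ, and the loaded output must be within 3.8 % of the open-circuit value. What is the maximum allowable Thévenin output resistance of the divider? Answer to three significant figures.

R_th ≤ 141 Ω

Loading drop = R_th/(R_th + R_L) ≤ 0.0380, so R_th ≤ R_L · ε/(1−ε) = 3.56 kΩ × 0.0380/0.9620 = 141 Ω.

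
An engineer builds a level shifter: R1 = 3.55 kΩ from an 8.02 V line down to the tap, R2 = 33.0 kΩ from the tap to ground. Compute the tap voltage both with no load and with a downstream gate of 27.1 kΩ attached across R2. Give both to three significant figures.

Open-circuit: V = 8.02 × 33.0/(3.55 + 33.0) = 7.24 V.
With the load, R2 becomes R2‖R_L = 14.88 kΩ, so V = 8.02 × 14.88/18.43 = 6.48 V.

Unloaded: 7.24 V; loaded: 6.48 V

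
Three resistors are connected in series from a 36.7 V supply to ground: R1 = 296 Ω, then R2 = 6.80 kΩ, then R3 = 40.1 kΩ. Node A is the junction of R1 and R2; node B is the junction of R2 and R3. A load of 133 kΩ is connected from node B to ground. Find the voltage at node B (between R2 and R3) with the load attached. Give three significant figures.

V ≈ 29.8 V

At node B, R3 is in parallel with the load: R3‖R_L = 30810 Ω.
Below node A the resistance is R2 + (R3‖R_L) = 37610 Ω, so V_A = 36.7 × 37610/37910 = 36.41 V.
Then V_B = V_A × (R3‖R_L)/(R2 + R3‖R_L) = 36.41 × 30810/37610 = 29.8 V.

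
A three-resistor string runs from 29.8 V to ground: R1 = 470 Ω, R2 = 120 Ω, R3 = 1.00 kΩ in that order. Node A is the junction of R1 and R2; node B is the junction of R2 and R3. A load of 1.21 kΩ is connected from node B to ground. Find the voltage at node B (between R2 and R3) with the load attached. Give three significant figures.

V ≈ 14.3 V

At node B, R3 is in parallel with the load: R3‖R_L = 547.5 Ω.
Below node A the resistance is R2 + (R3‖R_L) = 667.5 Ω, so V_A = 29.8 × 667.5/1138 = 17.49 V.
Then V_B = V_A × (R3‖R_L)/(R2 + R3‖R_L) = 17.49 × 547.5/667.5 = 14.3 V.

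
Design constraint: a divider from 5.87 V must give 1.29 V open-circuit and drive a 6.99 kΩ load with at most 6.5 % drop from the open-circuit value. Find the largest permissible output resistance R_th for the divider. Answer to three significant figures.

R_th ≤ 486 Ω

Loading drop = R_th/(R_th + R_L) ≤ 0.0650, so R_th ≤ R_L · ε/(1−ε) = 6.99 kΩ × 0.0650/0.9350 = 486 Ω.
(Any R1, R2 with R2/(R1+R2) = 0.220 and R1‖R2 ≤ 486 Ω will meet the spec.)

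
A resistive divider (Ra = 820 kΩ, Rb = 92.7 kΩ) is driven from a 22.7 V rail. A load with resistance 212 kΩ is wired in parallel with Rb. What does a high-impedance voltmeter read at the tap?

V_out ≈ 1.66 V

The load sits in parallel with Rb: Rb‖R_L = (92.7 × 212) / (92.7 + 212) = 64.50 kΩ.
V_out = 22.7 × 64.50 / (820 + 64.50) = 22.7 × 64.50/884.5 = 1.66 V.
(Unloaded it would have been 2.31 V.)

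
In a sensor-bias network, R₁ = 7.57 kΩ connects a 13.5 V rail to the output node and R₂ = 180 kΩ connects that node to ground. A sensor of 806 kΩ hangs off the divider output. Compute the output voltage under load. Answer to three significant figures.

The load sits in parallel with R₂: R₂‖R_L = (180 × 806) / (180 + 806) = 147.1 kΩ.
V_out = 13.5 × 147.1 / (7.57 + 147.1) = 13.5 × 147.1/154.7 = 12.8 V.
(Unloaded it would have been 13.0 V.)

V_out ≈ 12.8 V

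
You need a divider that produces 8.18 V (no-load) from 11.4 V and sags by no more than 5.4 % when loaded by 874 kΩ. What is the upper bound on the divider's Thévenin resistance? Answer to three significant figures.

R_th ≤ 49.9 kΩ

Loading drop = R_th/(R_th + R_L) ≤ 0.0540, so R_th ≤ R_L · ε/(1−ε) = 874 kΩ × 0.0540/0.9460 = 49.9 kΩ.
(Any R1, R2 with R2/(R1+R2) = 0.718 and R1‖R2 ≤ 49.9 kΩ will meet the spec.)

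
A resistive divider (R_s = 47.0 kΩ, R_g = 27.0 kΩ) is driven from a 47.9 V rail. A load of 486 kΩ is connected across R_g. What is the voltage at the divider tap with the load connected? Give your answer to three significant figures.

The load sits in parallel with R_g: R_g‖R_L = (27.0 × 486) / (27.0 + 486) = 25.58 kΩ.
V_out = 47.9 × 25.58 / (47.0 + 25.58) = 47.9 × 25.58/72.58 = 16.9 V.
(Unloaded it would have been 17.5 V.)

V_out ≈ 16.9 V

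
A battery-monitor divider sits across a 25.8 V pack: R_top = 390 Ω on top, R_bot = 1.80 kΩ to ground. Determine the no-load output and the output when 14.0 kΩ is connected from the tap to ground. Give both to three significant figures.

Unloaded: 21.2 V; loaded: 20.7 V

Open-circuit: V = 25.8 × 1800/(390 + 1800) = 21.2 V.
With the load, R_bot becomes R_bot‖R_L = 1595 Ω, so V = 25.8 × 1595/1985 = 20.7 V.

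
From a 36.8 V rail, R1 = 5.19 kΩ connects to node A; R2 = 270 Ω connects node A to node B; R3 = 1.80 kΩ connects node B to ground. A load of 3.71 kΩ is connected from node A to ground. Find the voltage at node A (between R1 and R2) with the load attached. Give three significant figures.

V ≈ 7.50 V

Below node A the series string R2+R3 = 2070 Ω sits in parallel with the 3710 Ω load: 1329 Ω.
V_A = 36.8 × 1329/(5190 + 1329) = 7.50 V.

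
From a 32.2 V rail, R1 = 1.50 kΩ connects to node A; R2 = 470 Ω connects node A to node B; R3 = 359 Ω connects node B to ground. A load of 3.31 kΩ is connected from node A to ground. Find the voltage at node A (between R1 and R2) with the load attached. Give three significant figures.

V ≈ 9.87 V

Below node A the series string R2+R3 = 829.0 Ω sits in parallel with the 3310 Ω load: 663.0 Ω.
V_A = 32.2 × 663.0/(1500 + 663.0) = 9.87 V.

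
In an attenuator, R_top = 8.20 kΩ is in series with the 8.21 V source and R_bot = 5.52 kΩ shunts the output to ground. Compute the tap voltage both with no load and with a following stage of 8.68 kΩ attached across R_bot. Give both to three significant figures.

Open-circuit: V = 8.21 × 5.52/(8.20 + 5.52) = 3.30 V.
With the load, R_bot becomes R_bot‖R_L = 3.374 kΩ, so V = 8.21 × 3.374/11.57 = 2.39 V.

Unloaded: 3.30 V; loaded: 2.39 V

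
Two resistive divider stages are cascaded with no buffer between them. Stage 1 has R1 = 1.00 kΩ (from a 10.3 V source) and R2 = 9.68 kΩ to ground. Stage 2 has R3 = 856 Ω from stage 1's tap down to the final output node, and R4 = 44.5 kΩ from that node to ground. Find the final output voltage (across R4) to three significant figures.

Stage 2 presents R3+R4 = 45360 Ω as a load on stage 1's tap.
Stage 1's lower leg becomes R2‖(R3+R4) = 7977 Ω, so V_mid = 10.3 × 7977/8977 = 9.153 V.
Stage 2 is itself unloaded: V_out = V_mid × R4/(R3+R4) = 9.153 × 44500/45360 = 8.98 V.

V_out ≈ 8.98 V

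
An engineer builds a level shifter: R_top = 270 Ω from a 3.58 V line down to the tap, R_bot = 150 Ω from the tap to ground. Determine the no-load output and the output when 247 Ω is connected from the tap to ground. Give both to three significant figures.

Unloaded: 1.28 V; loaded: 0.920 V

Open-circuit: V = 3.58 × 150/(270 + 150) = 1.28 V.
With the load, R_bot becomes R_bot‖R_L = 93.32 Ω, so V = 3.58 × 93.32/363.3 = 0.920 V.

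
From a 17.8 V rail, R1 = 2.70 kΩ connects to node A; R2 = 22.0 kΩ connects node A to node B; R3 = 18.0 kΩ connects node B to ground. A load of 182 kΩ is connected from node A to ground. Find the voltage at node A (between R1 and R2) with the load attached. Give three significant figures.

Below node A the series string R2+R3 = 40.00 kΩ sits in parallel with the 182 kΩ load: 32.79 kΩ.
V_A = 17.8 × 32.79/(2.70 + 32.79) = 16.4 V.

V ≈ 16.4 V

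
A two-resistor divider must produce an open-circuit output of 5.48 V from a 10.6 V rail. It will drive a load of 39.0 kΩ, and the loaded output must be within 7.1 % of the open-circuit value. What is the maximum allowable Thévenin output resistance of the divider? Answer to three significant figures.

Loading drop = R_th/(R_th + R_L) ≤ 0.0710, so R_th ≤ R_L · ε/(1−ε) = 39.0 kΩ × 0.0710/0.9290 = 2.98 kΩ.
(Any R1, R2 with R2/(R1+R2) = 0.517 and R1‖R2 ≤ 2.98 kΩ will meet the spec.)

R_th ≤ 2.98 kΩ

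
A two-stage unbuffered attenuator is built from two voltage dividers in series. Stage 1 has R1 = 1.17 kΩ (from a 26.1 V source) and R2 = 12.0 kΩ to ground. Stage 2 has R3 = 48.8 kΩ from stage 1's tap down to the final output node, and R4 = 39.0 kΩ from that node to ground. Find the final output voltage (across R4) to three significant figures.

V_out ≈ 10.4 V

Stage 2 presents R3+R4 = 87.80 kΩ as a load on stage 1's tap.
Stage 1's lower leg becomes R2‖(R3+R4) = 10.56 kΩ, so V_mid = 26.1 × 10.56/11.73 = 23.50 V.
Stage 2 is itself unloaded: V_out = V_mid × R4/(R3+R4) = 23.50 × 39.0/87.80 = 10.4 V.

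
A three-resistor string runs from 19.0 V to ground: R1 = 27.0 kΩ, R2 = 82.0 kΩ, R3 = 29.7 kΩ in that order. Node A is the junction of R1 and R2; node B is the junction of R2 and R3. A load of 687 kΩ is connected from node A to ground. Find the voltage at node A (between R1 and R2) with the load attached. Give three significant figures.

V ≈ 14.8 V

Below node A the series string R2+R3 = 111.7 kΩ sits in parallel with the 687 kΩ load: 96.08 kΩ.
V_A = 19.0 × 96.08/(27.0 + 96.08) = 14.8 V.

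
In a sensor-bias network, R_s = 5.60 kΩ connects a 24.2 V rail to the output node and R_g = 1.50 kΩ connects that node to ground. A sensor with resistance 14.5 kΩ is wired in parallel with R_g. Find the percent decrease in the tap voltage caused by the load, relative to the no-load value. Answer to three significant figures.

The divider's output (Thévenin) resistance is R_s‖R_g = 1.183 kΩ.
Fractional drop under load = R_th/(R_th + R_L) = 1.183 / (1.183 + 14.5) = 0.07544.
So the output falls by 7.54 %.

7.54 %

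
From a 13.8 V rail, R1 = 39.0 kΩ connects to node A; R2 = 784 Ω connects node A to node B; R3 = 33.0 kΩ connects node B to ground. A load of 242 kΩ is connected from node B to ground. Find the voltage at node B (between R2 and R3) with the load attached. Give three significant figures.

V ≈ 5.82 V

At node B, R3 is in parallel with the load: R3‖R_L = 29040 Ω.
Below node A the resistance is R2 + (R3‖R_L) = 29820 Ω, so V_A = 13.8 × 29820/68820 = 5.980 V.
Then V_B = V_A × (R3‖R_L)/(R2 + R3‖R_L) = 5.980 × 29040/29820 = 5.82 V.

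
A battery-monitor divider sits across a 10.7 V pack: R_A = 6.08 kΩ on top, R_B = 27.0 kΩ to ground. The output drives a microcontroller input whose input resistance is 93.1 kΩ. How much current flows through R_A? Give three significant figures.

R_B‖R_L = 20.93 kΩ, so the source sees R_A + R_B‖R_L = 27.01 kΩ.
I = 10.7 V / 27.01 kΩ = 0.396 mA.

I ≈ 0.396 mA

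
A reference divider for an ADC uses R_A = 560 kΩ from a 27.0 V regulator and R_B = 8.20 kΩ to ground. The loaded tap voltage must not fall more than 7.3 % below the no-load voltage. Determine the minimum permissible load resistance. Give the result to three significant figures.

R_L(min) ≈ 103 kΩ

Output resistance R_th = R_A‖R_B = (560 × 8.20)/568.2 = 8.082 kΩ.
The fractional drop is R_th/(R_th + R_L); requiring this ≤ 0.0730 gives R_L ≥ R_th(1/0.0730 − 1) = 8.082 × 12.70 = 103 kΩ.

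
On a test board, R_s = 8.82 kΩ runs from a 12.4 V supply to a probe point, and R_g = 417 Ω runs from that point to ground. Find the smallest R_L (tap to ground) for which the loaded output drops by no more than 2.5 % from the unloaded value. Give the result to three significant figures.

Output resistance R_th = R_s‖R_g = (8820 × 417)/9237 = 398.2 Ω.
The fractional drop is R_th/(R_th + R_L); requiring this ≤ 0.0250 gives R_L ≥ R_th(1/0.0250 − 1) = 398.2 × 39.00 = 15.5 kΩ.

R_L(min) ≈ 15.5 kΩ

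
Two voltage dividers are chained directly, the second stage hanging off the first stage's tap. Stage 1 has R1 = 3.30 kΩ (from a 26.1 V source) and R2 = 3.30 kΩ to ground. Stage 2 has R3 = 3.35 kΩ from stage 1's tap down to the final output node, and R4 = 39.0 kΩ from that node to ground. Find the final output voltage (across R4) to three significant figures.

V_out ≈ 11.6 V

Stage 2 presents R3+R4 = 42.35 kΩ as a load on stage 1's tap.
Stage 1's lower leg becomes R2‖(R3+R4) = 3.061 kΩ, so V_mid = 26.1 × 3.061/6.361 = 12.56 V.
Stage 2 is itself unloaded: V_out = V_mid × R4/(R3+R4) = 12.56 × 39.0/42.35 = 11.6 V.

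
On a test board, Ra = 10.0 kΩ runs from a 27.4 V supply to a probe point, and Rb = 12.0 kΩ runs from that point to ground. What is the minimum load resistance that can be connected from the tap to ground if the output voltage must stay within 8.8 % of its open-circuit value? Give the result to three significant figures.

R_L(min) ≈ 56.5 kΩ

Output resistance R_th = Ra‖Rb = (10.0 × 12.0)/22.00 = 5.455 kΩ.
The fractional drop is R_th/(R_th + R_L); requiring this ≤ 0.0880 gives R_L ≥ R_th(1/0.0880 − 1) = 5.455 × 10.36 = 56.5 kΩ.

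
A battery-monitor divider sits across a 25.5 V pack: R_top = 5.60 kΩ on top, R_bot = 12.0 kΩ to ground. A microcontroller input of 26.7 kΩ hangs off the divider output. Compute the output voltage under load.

The load sits in parallel with R_bot: R_bot‖R_L = (12.0 × 26.7) / (12.0 + 26.7) = 8.279 kΩ.
V_out = 25.5 × 8.279 / (5.60 + 8.279) = 25.5 × 8.279/13.88 = 15.2 V.

V_out ≈ 15.2 V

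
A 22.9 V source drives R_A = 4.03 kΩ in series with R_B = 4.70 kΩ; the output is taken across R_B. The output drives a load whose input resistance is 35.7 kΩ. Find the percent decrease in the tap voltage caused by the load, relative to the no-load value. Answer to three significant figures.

5.73 %

The divider's output (Thévenin) resistance is R_A‖R_B = 2.170 kΩ.
Fractional drop under load = R_th/(R_th + R_L) = 2.170 / (2.170 + 35.7) = 0.05729.
So the output falls by 5.73 %.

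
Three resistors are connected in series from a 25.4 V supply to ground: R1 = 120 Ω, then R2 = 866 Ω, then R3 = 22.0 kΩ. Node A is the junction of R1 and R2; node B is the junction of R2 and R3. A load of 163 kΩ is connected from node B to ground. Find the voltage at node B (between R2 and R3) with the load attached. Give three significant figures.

V ≈ 24.2 V

At node B, R3 is in parallel with the load: R3‖R_L = 19380 Ω.
Below node A the resistance is R2 + (R3‖R_L) = 20250 Ω, so V_A = 25.4 × 20250/20370 = 25.25 V.
Then V_B = V_A × (R3‖R_L)/(R2 + R3‖R_L) = 25.25 × 19380/20250 = 24.2 V.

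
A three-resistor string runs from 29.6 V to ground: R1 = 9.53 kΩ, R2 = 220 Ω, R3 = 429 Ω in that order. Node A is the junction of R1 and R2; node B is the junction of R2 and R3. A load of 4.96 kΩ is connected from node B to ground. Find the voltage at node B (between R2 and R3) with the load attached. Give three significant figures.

V ≈ 1.15 V

At node B, R3 is in parallel with the load: R3‖R_L = 394.8 Ω.
Below node A the resistance is R2 + (R3‖R_L) = 614.8 Ω, so V_A = 29.6 × 614.8/10140 = 1.794 V.
Then V_B = V_A × (R3‖R_L)/(R2 + R3‖R_L) = 1.794 × 394.8/614.8 = 1.15 V.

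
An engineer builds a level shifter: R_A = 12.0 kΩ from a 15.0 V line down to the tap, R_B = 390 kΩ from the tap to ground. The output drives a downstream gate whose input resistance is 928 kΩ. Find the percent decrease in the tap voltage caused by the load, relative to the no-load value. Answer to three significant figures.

1.24 %

The divider's output (Thévenin) resistance is R_A‖R_B = 11.64 kΩ.
Fractional drop under load = R_th/(R_th + R_L) = 11.64 / (11.64 + 928) = 0.01239.
So the output falls by 1.24 %.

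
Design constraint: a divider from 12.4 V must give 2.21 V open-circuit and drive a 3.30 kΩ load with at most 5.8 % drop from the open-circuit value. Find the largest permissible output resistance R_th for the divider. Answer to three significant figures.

R_th ≤ 203 Ω

Loading drop = R_th/(R_th + R_L) ≤ 0.0580, so R_th ≤ R_L · ε/(1−ε) = 3.30 kΩ × 0.0580/0.9420 = 203 Ω.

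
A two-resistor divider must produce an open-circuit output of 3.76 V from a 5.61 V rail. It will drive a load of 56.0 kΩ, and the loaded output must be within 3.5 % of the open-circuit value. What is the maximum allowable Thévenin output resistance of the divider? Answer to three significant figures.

R_th ≤ 2.03 kΩ

Loading drop = R_th/(R_th + R_L) ≤ 0.0350, so R_th ≤ R_L · ε/(1−ε) = 56.0 kΩ × 0.0350/0.9650 = 2.03 kΩ.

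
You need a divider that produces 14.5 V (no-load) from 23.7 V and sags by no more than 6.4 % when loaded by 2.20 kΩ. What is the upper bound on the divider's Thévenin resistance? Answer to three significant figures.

R_th ≤ 150 Ω

Loading drop = R_th/(R_th + R_L) ≤ 0.0640, so R_th ≤ R_L · ε/(1−ε) = 2.20 kΩ × 0.0640/0.9360 = 150 Ω.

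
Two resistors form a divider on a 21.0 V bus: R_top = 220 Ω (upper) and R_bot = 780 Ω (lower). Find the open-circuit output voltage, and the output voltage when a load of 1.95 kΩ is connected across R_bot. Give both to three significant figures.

Open-circuit: V = 21.0 × 780/(220 + 780) = 16.4 V.
With the load, R_bot becomes R_bot‖R_L = 557.1 Ω, so V = 21.0 × 557.1/777.1 = 15.1 V.

Unloaded: 16.4 V; loaded: 15.1 V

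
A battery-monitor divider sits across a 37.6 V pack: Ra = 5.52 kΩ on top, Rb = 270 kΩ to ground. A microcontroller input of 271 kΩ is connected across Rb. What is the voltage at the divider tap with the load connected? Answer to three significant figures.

V_out ≈ 36.1 V

The load sits in parallel with Rb: Rb‖R_L = (270 × 271) / (270 + 271) = 135.2 kΩ.
V_out = 37.6 × 135.2 / (5.52 + 135.2) = 37.6 × 135.2/140.8 = 36.1 V.
(Unloaded it would have been 36.8 V.)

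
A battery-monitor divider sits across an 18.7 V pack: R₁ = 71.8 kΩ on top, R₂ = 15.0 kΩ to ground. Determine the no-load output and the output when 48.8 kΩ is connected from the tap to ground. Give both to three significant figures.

Unloaded: 3.23 V; loaded: 2.58 V

Open-circuit: V = 18.7 × 15.0/(71.8 + 15.0) = 3.23 V.
With the load, R₂ becomes R₂‖R_L = 11.47 kΩ, so V = 18.7 × 11.47/83.27 = 2.58 V.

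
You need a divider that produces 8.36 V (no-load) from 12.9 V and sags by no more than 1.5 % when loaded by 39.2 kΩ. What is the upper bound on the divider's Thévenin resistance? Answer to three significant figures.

Loading drop = R_th/(R_th + R_L) ≤ 0.0150, so R_th ≤ R_L · ε/(1−ε) = 39.2 kΩ × 0.0150/0.9850 = 597 Ω.
(Any R1, R2 with R2/(R1+R2) = 0.648 and R1‖R2 ≤ 597 Ω will meet the spec.)

R_th ≤ 597 Ω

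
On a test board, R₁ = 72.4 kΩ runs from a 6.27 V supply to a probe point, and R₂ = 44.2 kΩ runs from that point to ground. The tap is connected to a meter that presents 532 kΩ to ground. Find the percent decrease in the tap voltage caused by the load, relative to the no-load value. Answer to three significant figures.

4.91 %

The divider's output (Thévenin) resistance is R₁‖R₂ = 27.44 kΩ.
Fractional drop under load = R_th/(R_th + R_L) = 27.44 / (27.44 + 532) = 0.04906.
So the output falls by 4.91 %.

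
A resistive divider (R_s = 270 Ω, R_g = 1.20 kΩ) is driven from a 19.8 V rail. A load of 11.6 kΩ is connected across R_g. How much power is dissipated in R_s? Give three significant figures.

P ≈ 57.4 mW

Total resistance from the source is R_s + (R_g‖R_L) = 1358 Ω, so I = 19.8/1358 Ω = 14.59 mA.
P = I²·R_s = (14.59 mA)² × 270 Ω = 57.4 mW.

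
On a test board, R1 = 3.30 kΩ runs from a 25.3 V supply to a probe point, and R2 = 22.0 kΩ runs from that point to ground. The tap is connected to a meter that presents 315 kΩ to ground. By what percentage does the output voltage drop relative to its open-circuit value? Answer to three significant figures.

0.903 %

The divider's output (Thévenin) resistance is R1‖R2 = 2.870 kΩ.
Fractional drop under load = R_th/(R_th + R_L) = 2.870 / (2.870 + 315) = 0.009027.
So the output falls by 0.903 %.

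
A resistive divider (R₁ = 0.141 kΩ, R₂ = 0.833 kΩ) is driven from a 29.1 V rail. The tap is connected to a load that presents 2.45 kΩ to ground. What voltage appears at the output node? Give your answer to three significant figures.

The load sits in parallel with R₂: R₂‖R_L = (833 × 2450) / (833 + 2450) = 621.6 Ω.
V_out = 29.1 × 621.6 / (141 + 621.6) = 29.1 × 621.6/762.6 = 23.7 V.

V_out ≈ 23.7 V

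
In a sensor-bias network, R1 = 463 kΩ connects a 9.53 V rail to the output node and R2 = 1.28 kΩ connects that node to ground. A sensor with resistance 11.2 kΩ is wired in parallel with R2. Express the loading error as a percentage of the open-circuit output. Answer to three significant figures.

10.2 %

The divider's output (Thévenin) resistance is R1‖R2 = 1.276 kΩ.
Fractional drop under load = R_th/(R_th + R_L) = 1.276 / (1.276 + 11.2) = 0.1023.
So the output falls by 10.2 %.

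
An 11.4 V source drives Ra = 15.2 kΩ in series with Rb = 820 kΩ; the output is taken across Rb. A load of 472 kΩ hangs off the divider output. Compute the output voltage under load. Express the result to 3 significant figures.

V_out ≈ 10.8 V

The load sits in parallel with Rb: Rb‖R_L = (820 × 472) / (820 + 472) = 299.6 kΩ.
V_out = 11.4 × 299.6 / (15.2 + 299.6) = 11.4 × 299.6/314.8 = 10.8 V.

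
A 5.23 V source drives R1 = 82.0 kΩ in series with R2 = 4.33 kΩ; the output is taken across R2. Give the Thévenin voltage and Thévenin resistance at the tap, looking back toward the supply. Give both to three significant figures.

V_th = 0.262 V, R_th = 4.11 kΩ

V_th is the open-circuit tap voltage: 5.23 × 4.33/(82.0 + 4.33) = 0.262 V.
With the supply zeroed, R1 and R2 appear in parallel from the tap: R_th = R1‖R2 = (82.0 × 4.33)/86.33 = 4.11 kΩ.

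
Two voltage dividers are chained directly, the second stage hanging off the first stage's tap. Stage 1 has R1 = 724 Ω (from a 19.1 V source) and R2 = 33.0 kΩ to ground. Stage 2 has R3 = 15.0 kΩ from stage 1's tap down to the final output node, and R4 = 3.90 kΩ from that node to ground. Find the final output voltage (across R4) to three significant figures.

Stage 2 presents R3+R4 = 18900 Ω as a load on stage 1's tap.
Stage 1's lower leg becomes R2‖(R3+R4) = 12020 Ω, so V_mid = 19.1 × 12020/12740 = 18.01 V.
Stage 2 is itself unloaded: V_out = V_mid × R4/(R3+R4) = 18.01 × 3900/18900 = 3.72 V.

V_out ≈ 3.72 V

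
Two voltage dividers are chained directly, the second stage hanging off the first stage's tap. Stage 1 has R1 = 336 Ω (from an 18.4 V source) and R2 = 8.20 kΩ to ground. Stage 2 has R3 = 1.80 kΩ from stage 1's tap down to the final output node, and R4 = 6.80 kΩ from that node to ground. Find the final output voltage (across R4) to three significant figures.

V_out ≈ 13.5 V

Stage 2 presents R3+R4 = 8600 Ω as a load on stage 1's tap.
Stage 1's lower leg becomes R2‖(R3+R4) = 4198 Ω, so V_mid = 18.4 × 4198/4534 = 17.04 V.
Stage 2 is itself unloaded: V_out = V_mid × R4/(R3+R4) = 17.04 × 6800/8600 = 13.5 V.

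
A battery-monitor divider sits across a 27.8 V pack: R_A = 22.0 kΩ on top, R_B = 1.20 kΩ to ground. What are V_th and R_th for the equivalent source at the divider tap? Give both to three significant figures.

V_th is the open-circuit tap voltage: 27.8 × 1.20/(22.0 + 1.20) = 1.44 V.
With the supply zeroed, R_A and R_B appear in parallel from the tap: R_th = R_A‖R_B = (22.0 × 1.20)/23.20 = 1.14 kΩ.

V_th = 1.44 V, R_th = 1.14 kΩ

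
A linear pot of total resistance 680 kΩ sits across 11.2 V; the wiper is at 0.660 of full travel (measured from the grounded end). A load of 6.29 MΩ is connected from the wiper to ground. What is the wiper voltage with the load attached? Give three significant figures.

V ≈ 7.22 V

The wiper splits the pot into (1−α)R = 231.2 kΩ above and αR = 448.8 kΩ below.
Lower section ‖ load = 418.9 kΩ.
V_wiper = 11.2 × 418.9/(231.2 + 418.9) = 7.22 V.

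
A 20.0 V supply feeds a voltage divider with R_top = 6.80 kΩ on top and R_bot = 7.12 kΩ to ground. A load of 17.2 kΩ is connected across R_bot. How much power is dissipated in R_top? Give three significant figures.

Total resistance from the source is R_top + (R_bot‖R_L) = 11.84 kΩ, so I = 20.0/11.84 kΩ = 1.690 mA.
P = I²·R_top = (1.690 mA)² × 6.80 kΩ = 19.4 mW.

P ≈ 19.4 mW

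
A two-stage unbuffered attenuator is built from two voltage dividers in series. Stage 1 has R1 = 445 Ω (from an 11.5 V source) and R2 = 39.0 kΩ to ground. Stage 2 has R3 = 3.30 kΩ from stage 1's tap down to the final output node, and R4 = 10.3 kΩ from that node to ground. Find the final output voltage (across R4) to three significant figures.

Stage 2 presents R3+R4 = 13600 Ω as a load on stage 1's tap.
Stage 1's lower leg becomes R2‖(R3+R4) = 10080 Ω, so V_mid = 11.5 × 10080/10530 = 11.01 V.
Stage 2 is itself unloaded: V_out = V_mid × R4/(R3+R4) = 11.01 × 10300/13600 = 8.34 V.

V_out ≈ 8.34 V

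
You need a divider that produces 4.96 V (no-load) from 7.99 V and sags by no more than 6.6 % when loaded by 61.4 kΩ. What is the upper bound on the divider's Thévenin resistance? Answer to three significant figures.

Loading drop = R_th/(R_th + R_L) ≤ 0.0660, so R_th ≤ R_L · ε/(1−ε) = 61.4 kΩ × 0.0660/0.9340 = 4.34 kΩ.
(Any R1, R2 with R2/(R1+R2) = 0.621 and R1‖R2 ≤ 4.34 kΩ will meet the spec.)

R_th ≤ 4.34 kΩ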